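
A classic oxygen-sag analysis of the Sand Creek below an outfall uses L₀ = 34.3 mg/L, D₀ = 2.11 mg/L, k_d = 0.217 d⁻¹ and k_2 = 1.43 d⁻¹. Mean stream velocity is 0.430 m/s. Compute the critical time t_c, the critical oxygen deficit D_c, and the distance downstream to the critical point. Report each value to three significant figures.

t_c = [1/(k_2−k_d)] ln[(k_2/k_d)(1 − D₀(k_2−k_d)/(k_d L₀))]
= [1/(1.43−0.217)] ln[(1.43/0.217)(1 − 2.11×1.213/(0.217×34.3))]
= (1/1.213) ln[6.590 × 0.6561] = 0.8244 × ln(4.324) = 0.8244 × 1.464 = 1.207 d.
L(t_c) = L₀ e^(−k_d t_c) = 34.3 × 0.7696 = 26.40 mg/L, and at the critical point k_2 D_c = k_d L, so D_c = (0.217/1.43) × 26.40 = 4.006 mg/L.
x_c = v t_c = 0.430 m/s × 1.207 d × 86400 s/d = 44840 m ≈ 44.8 km.

t_c ≈ 1.21 d; D_c ≈ 4.01 mg/L; x_c ≈ 44.8 km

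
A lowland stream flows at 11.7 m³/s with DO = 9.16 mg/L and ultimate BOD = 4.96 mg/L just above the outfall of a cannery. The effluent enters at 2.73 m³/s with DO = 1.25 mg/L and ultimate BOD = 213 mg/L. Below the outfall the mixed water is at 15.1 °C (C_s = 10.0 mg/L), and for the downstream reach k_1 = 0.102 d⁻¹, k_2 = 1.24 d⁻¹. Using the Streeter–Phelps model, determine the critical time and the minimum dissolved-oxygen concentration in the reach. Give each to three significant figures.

Mixed DO = (11.7×9.16 + 2.73×1.25)/(11.7+2.73) = 110.6/14.43 = 7.664 mg/L.
Mixed L₀ = (11.7×4.96 + 2.73×213)/(14.43) = 639.5/14.43 = 44.32 mg/L.
Initial deficit D₀ = C_s − DO₀ = 10.0 − 7.664 = 2.336 mg/L.
t_c = (1/1.138) ln[(1.24/0.102)(1 − 2.336×1.138/(0.102×44.32))] = 0.8787 × ln(5.006) = 1.415 d.
D_c = (0.102/1.24) × 44.32 × e^(−0.102×1.415) = 0.08226 × 44.32 × 0.8656 = 3.156 mg/L.
Minimum DO = 10.0 − 3.156 = 6.844 mg/L.

t_c ≈ 1.42 d; minimum DO ≈ 6.84 mg/L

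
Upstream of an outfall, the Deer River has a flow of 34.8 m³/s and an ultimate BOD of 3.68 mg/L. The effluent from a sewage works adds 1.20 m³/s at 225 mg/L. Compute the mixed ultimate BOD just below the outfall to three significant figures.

Flow-weighted mixing: C = (Q_r C_r + Q_w C_w)/(Q_r + Q_w)
= (34.8×3.68 + 1.20×225)/(34.8 + 1.20) = 398.1/36.00 = 11.06 mg/L.

11.1 mg/L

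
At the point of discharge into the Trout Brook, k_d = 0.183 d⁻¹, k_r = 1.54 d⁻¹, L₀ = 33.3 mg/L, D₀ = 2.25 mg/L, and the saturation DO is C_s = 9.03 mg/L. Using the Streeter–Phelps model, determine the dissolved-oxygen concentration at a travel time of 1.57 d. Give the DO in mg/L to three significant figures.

DO ≈ 5.86 mg/L

k_d L₀/(k_r−k_d) = 0.183×33.3/(1.54−0.183) = 6.094/1.357 = 4.491 mg/L.
e^(−k_d t) = e^(−0.183×1.570) = 0.7503; e^(−k_r t) = e^(−1.54×1.570) = 0.08912.
D = 4.491 × (0.7503 − 0.08912) + 2.25 × 0.08912 = 2.969 + 0.2005 = 3.170 mg/L.
DO = C_s − D = 9.03 − 3.170 = 5.860 mg/L.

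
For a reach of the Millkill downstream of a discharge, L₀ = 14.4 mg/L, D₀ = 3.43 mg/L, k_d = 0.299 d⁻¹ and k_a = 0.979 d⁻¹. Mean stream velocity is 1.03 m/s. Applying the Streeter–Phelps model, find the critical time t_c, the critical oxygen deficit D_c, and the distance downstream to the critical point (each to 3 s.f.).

With k_a/k_d = 3.274 and 1 − D₀(k_a−k_d)/(k_d L₀) = 0.4583,
t_c = ln(3.274 × 0.4583) / (0.979 − 0.299) = ln(1.501) / 0.6800 = 0.4058/0.6800 = 0.5968 d.
L(t_c) = L₀ e^(−k_d t_c) = 14.4 × 0.8366 = 12.05 mg/L, and at the critical point k_a D_c = k_d L, so D_c = (0.299/0.979) × 12.05 = 3.679 mg/L.
x_c = v t_c = 1.03 m/s × 0.5968 d × 86400 s/d = 53110 m ≈ 53.1 km.

t_c ≈ 0.597 d; D_c ≈ 3.68 mg/L; x_c ≈ 53.1 km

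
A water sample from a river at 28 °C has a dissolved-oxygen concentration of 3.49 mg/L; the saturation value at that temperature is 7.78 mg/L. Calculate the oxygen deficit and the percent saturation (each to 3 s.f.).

D = C_s − C = 7.78 − 3.49 = 4.29 mg/L.
% saturation = 3.49/7.78 × 100 = 44.9 %.

D ≈ 4.29 mg/L; 44.9 % saturation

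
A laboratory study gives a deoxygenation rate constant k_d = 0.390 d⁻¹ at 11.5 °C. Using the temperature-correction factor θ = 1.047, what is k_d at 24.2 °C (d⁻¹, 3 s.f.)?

k_d ≈ 0.699 d⁻¹

k_d(T₂) = k_d(T₁) · θ^(T₂−T₁) = 0.390 × 1.047^(24.2−11.5)
= 0.390 × 1.047^12.7 = 0.390 × 1.792 = 0.6989 d⁻¹.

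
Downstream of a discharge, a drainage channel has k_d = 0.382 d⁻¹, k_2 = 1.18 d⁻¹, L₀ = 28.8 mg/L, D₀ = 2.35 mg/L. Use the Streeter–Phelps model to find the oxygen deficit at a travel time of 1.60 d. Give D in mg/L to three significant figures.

k_d L₀/(k_2−k_d) = 0.382×28.8/(1.18−0.382) = 11.00/0.7980 = 13.79 mg/L.
e^(−k_d t) = e^(−0.382×1.600) = 0.5427; e^(−k_2 t) = e^(−1.18×1.600) = 0.1514.
D = 13.79 × (0.5427 − 0.1514) + 2.35 × 0.1514 = 5.395 + 0.3557 = 5.751 mg/L.

D ≈ 5.75 mg/L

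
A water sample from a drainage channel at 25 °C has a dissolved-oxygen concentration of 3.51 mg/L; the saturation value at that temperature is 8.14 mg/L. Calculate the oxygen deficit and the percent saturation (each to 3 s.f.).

D ≈ 4.63 mg/L; 43.1 % saturation

D = C_s − C = 8.14 − 3.51 = 4.63 mg/L.
% saturation = 3.51/8.14 × 100 = 43.1 %.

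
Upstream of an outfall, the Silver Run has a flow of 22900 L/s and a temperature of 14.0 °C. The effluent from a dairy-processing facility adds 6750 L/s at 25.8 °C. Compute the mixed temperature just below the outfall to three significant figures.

16.7 °C

Flow-weighted mixing: C = (Q_r C_r + Q_w C_w)/(Q_r + Q_w)
= (22900×14.0 + 6750×25.8)/(22900 + 6750) = 494800/29650 = 16.69 °C.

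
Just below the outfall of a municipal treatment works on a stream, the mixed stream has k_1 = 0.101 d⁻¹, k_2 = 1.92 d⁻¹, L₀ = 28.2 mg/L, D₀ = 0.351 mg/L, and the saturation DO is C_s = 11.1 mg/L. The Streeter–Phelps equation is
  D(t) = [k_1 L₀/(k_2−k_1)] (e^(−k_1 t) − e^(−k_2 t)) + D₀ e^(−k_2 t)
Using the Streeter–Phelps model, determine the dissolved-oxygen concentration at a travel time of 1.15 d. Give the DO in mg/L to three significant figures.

DO ≈ 9.84 mg/L

k_1 L₀/(k_2−k_1) = 0.101×28.2/(1.92−0.101) = 2.848/1.819 = 1.566 mg/L.
e^(−k_1 t) = e^(−0.101×1.150) = 0.8903; e^(−k_2 t) = e^(−1.92×1.150) = 0.1099.
D = 1.566 × (0.8903 − 0.1099) + 0.351 × 0.1099 = 1.222 + 0.03858 = 1.261 mg/L.
DO = C_s − D = 11.1 − 1.261 = 9.839 mg/L.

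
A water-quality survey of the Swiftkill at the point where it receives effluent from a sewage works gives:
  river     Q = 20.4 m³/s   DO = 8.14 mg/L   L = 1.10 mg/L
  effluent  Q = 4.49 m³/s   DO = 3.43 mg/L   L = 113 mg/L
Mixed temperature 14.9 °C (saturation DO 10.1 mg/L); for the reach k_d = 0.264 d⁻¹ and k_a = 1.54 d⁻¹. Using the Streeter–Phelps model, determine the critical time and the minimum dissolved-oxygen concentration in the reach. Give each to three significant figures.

t_c ≈ 0.586 d; minimum DO ≈ 6.97 mg/L

Mixed DO = (20.4×8.14 + 4.49×3.43)/(20.4+4.49) = 181.5/24.89 = 7.290 mg/L.
Mixed L₀ = (20.4×1.10 + 4.49×113)/(24.89) = 529.8/24.89 = 21.29 mg/L.
Initial deficit D₀ = C_s − DO₀ = 10.1 − 7.290 = 2.810 mg/L.
t_c = (1/1.276) ln[(1.54/0.264)(1 − 2.810×1.276/(0.264×21.29))] = 0.7837 × ln(2.112) = 0.5858 d.
D_c = (0.264/1.54) × 21.29 × e^(−0.264×0.5858) = 0.1714 × 21.29 × 0.8567 = 3.126 mg/L.
Minimum DO = 10.1 − 3.126 = 6.974 mg/L.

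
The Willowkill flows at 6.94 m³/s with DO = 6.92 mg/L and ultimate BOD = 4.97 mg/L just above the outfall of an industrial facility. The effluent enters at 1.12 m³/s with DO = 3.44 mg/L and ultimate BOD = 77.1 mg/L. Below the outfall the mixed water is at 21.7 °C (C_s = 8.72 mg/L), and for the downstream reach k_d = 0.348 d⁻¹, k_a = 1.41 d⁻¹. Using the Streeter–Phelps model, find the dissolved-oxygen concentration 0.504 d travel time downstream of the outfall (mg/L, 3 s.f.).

DO ≈ 5.89 mg/L

Mixed DO = (6.94×6.92 + 1.12×3.44)/(6.94+1.12) = 51.88/8.060 = 6.436 mg/L.
Mixed L₀ = (6.94×4.97 + 1.12×77.1)/(8.060) = 120.8/8.060 = 14.99 mg/L.
Initial deficit D₀ = C_s − DO₀ = 8.72 − 6.436 = 2.284 mg/L.
D(0.504) = [0.348×14.99/(1.41−0.348)](e^(−0.348×0.504) − e^(−1.41×0.504)) + 2.284 e^(−1.41×0.504)
= 4.913 × (0.8391 − 0.4913) + 2.284 × 0.4913 = 2.831 mg/L.
DO = 8.72 − 2.831 = 5.889 mg/L.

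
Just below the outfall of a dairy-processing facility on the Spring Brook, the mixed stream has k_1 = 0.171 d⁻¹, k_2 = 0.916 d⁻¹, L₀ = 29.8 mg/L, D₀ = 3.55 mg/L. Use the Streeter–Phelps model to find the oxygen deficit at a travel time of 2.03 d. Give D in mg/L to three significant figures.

D ≈ 4.32 mg/L

k_1 L₀/(k_2−k_1) = 0.171×29.8/(0.916−0.171) = 5.096/0.7450 = 6.840 mg/L.
e^(−k_1 t) = e^(−0.171×2.030) = 0.7067; e^(−k_2 t) = e^(−0.916×2.030) = 0.1558.
D = 6.840 × (0.7067 − 0.1558) + 3.55 × 0.1558 = 3.769 + 0.5529 = 4.321 mg/L.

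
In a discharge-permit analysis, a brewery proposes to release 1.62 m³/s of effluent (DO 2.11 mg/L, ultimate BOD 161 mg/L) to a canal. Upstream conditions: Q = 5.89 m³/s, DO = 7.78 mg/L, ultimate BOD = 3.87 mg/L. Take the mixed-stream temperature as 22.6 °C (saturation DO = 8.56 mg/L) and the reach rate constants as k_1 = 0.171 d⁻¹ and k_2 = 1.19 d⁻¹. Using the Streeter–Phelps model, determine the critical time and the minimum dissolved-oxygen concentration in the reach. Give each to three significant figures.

t_c ≈ 1.53 d; minimum DO ≈ 4.38 mg/L

Mixed DO = (5.89×7.78 + 1.62×2.11)/(5.89+1.62) = 49.24/7.510 = 6.557 mg/L.
Mixed L₀ = (5.89×3.87 + 1.62×161)/(7.510) = 283.6/7.510 = 37.76 mg/L.
Initial deficit D₀ = C_s − DO₀ = 8.56 − 6.557 = 2.003 mg/L.
t_c = (1/1.019) ln[(1.19/0.171)(1 − 2.003×1.019/(0.171×37.76))] = 0.9814 × ln(4.759) = 1.531 d.
D_c = (0.171/1.19) × 37.76 × e^(−0.171×1.531) = 0.1437 × 37.76 × 0.7697 = 4.177 mg/L.
Minimum DO = 8.56 − 4.177 = 4.383 mg/L.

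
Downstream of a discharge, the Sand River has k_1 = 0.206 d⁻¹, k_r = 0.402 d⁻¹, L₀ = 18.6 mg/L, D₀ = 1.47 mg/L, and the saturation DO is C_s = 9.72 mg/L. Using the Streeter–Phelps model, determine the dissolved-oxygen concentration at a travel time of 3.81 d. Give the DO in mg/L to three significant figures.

DO ≈ 4.71 mg/L

k_1 L₀/(k_r−k_1) = 0.206×18.6/(0.402−0.206) = 3.832/0.1960 = 19.55 mg/L.
e^(−k_1 t) = e^(−0.206×3.810) = 0.4562; e^(−k_r t) = e^(−0.402×3.810) = 0.2162.
D = 19.55 × (0.4562 − 0.2162) + 1.47 × 0.2162 = 4.692 + 0.3178 = 5.010 mg/L.
DO = C_s − D = 9.72 − 5.010 = 4.710 mg/L.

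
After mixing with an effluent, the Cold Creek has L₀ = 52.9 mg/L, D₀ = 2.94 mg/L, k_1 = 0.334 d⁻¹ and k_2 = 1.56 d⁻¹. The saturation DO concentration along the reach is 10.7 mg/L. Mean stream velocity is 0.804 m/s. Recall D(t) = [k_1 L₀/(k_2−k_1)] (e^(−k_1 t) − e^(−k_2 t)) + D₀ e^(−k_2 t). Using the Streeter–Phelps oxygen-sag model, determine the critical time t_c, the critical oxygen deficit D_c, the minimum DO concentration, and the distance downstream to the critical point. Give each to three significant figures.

t_c = [1/(k_2−k_1)] ln[(k_2/k_1)(1 − D₀(k_2−k_1)/(k_1 L₀))]
= [1/(1.56−0.334)] ln[(1.56/0.334)(1 − 2.94×1.226/(0.334×52.9))]
= (1/1.226) ln[4.671 × 0.7960] = 0.8157 × ln(3.718) = 0.8157 × 1.313 = 1.071 d.
D_c = (k_1/k_2) L₀ e^(−k_1 t_c) = (0.334/1.56) × 52.9 × e^(−0.334×1.071) = 0.2141 × 52.9 × 0.6993 = 7.920 mg/L.
Minimum DO = C_s − D_c = 10.7 − 7.920 = 2.780 mg/L.
x_c = v t_c = 0.804 m/s × 1.071 d × 86400 s/d = 74400 m ≈ 74.4 km.

t_c ≈ 1.07 d; D_c ≈ 7.92 mg/L; min DO ≈ 2.78 mg/L; x_c ≈ 74.4 km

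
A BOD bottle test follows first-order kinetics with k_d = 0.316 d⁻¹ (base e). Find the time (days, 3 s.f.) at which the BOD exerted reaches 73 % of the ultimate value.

y/L₀ = 1 − e^(−k_d t) = 0.73 ⇒ e^(−k_d t) = 0.270
t = −ln(0.270) / 0.316 = 1.309 / 0.316 = 4.143 d.

t ≈ 4.14 d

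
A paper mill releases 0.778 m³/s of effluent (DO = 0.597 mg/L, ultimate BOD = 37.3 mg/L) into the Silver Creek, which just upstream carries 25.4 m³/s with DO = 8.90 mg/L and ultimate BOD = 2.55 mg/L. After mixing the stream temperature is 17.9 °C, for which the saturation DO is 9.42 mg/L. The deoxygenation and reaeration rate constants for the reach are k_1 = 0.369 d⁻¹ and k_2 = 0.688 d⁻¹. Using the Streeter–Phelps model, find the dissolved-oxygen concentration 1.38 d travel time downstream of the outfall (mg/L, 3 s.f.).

Mixed DO = (25.4×8.90 + 0.778×0.597)/(25.4+0.778) = 226.5/26.18 = 8.653 mg/L.
Mixed L₀ = (25.4×2.55 + 0.778×37.3)/(26.18) = 93.79/26.18 = 3.583 mg/L.
Initial deficit D₀ = C_s − DO₀ = 9.42 − 8.653 = 0.7668 mg/L.
D(1.38) = [0.369×3.583/(0.688−0.369)](e^(−0.369×1.38) − e^(−0.688×1.38)) + 0.7668 e^(−0.688×1.38)
= 4.144 × (0.6010 − 0.3870) + 0.7668 × 0.3870 = 1.184 mg/L.
DO = 9.42 − 1.184 = 8.236 mg/L.

DO ≈ 8.24 mg/L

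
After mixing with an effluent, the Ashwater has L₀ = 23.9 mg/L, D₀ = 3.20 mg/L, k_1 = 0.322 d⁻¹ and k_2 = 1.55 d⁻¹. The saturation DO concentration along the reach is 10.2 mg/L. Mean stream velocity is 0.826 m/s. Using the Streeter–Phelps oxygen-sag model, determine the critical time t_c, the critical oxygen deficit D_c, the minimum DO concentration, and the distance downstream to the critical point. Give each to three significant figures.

With k_2/k_1 = 4.814 and 1 − D₀(k_2−k_1)/(k_1 L₀) = 0.4894,
t_c = ln(4.814 × 0.4894) / (1.55 − 0.322) = ln(2.356) / 1.228 = 0.8569/1.228 = 0.6978 d.
D_c = (k_1/k_2) L₀ e^(−k_1 t_c) = (0.322/1.55) × 23.9 × e^(−0.322×0.6978) = 0.2077 × 23.9 × 0.7988 = 3.966 mg/L.
Minimum DO = C_s − D_c = 10.2 − 3.966 = 6.234 mg/L.
x_c = v t_c = 0.826 m/s × 0.6978 d × 86400 s/d = 49800 m ≈ 49.8 km.

t_c ≈ 0.698 d; D_c ≈ 3.97 mg/L; min DO ≈ 6.23 mg/L; x_c ≈ 49.8 km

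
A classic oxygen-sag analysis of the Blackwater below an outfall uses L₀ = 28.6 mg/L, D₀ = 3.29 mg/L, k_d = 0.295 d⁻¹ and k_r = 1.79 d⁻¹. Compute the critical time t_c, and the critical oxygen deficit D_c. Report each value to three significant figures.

t_c ≈ 0.621 d; D_c ≈ 3.92 mg/L

At the critical point dD/dt = 0, so k_d L₀ e^(−k_d t) = k_r D. Substituting D(t) from the Streeter–Phelps equation and solving for t gives
t_c = ln[(k_r/k_d)(1 − D₀(k_r−k_d)/(k_d L₀))] / (k_r−k_d).
Here k_r−k_d = 1.495 d⁻¹ and 1 − D₀(k_r−k_d)/(k_d L₀) = 1 − 3.29×1.495/(0.295×28.6) = 0.4170, so
t_c = ln(6.068 × 0.4170) / 1.495 = 0.9284 / 1.495 = 0.6210 d.
L(t_c) = L₀ e^(−k_d t_c) = 28.6 × 0.8326 = 23.81 mg/L, and at the critical point k_r D_c = k_d L, so D_c = (0.295/1.79) × 23.81 = 3.924 mg/L.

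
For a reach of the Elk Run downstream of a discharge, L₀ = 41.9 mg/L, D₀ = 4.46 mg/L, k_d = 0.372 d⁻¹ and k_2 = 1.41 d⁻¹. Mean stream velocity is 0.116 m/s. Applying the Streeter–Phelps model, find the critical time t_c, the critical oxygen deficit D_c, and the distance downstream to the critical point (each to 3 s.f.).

t_c ≈ 0.944 d; D_c ≈ 7.78 mg/L; x_c ≈ 9.46 km

With k_2/k_d = 3.790 and 1 − D₀(k_2−k_d)/(k_d L₀) = 0.7030,
t_c = ln(3.790 × 0.7030) / (1.41 − 0.372) = ln(2.665) / 1.038 = 0.9800/1.038 = 0.9442 d.
D_c = (k_d/k_2) L₀ e^(−k_d t_c) = (0.372/1.41) × 41.9 × e^(−0.372×0.9442) = 0.2638 × 41.9 × 0.7038 = 7.780 mg/L.
x_c = v t_c = 0.116 m/s × 0.9442 d × 86400 s/d = 9463 m ≈ 9.46 km.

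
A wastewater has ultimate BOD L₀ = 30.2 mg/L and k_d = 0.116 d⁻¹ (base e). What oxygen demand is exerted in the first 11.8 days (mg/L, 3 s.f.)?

y_t = L₀(1 − e^(−k_d t)) = 30.2 × (1 − e^(−0.116×11.8))
= 30.2 × (1 − 0.2544) = 30.2 × 0.7456 = 22.52 mg/L.

y ≈ 22.5 mg/L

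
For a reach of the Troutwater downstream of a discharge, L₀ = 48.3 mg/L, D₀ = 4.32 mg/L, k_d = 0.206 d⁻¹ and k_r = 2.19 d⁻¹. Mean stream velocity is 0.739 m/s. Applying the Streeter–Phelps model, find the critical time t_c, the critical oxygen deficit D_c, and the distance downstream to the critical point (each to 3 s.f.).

t_c ≈ 0.195 d; D_c ≈ 4.36 mg/L; x_c ≈ 12.5 km

t_c = [1/(k_r−k_d)] ln[(k_r/k_d)(1 − D₀(k_r−k_d)/(k_d L₀))]
= [1/(2.19−0.206)] ln[(2.19/0.206)(1 − 4.32×1.984/(0.206×48.3))]
= (1/1.984) ln[10.63 × 0.1386] = 0.5040 × ln(1.473) = 0.5040 × 0.3875 = 0.1953 d.
D_c = (k_d/k_r) L₀ e^(−k_d t_c) = (0.206/2.19) × 48.3 × e^(−0.206×0.1953) = 0.09406 × 48.3 × 0.9606 = 4.364 mg/L.
x_c = v t_c = 0.739 m/s × 0.1953 d × 86400 s/d = 12470 m ≈ 12.5 km.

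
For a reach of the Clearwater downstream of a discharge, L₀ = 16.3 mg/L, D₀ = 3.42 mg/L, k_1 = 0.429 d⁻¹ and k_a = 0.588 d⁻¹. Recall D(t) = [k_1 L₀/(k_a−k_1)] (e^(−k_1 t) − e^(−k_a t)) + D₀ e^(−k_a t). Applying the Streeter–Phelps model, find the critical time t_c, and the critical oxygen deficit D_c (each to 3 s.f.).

t_c ≈ 1.47 d; D_c ≈ 6.32 mg/L

At the critical point dD/dt = 0, so k_1 L₀ e^(−k_1 t) = k_a D. Substituting D(t) from the Streeter–Phelps equation and solving for t gives
t_c = ln[(k_a/k_1)(1 − D₀(k_a−k_1)/(k_1 L₀))] / (k_a−k_1).
Here k_a−k_1 = 0.1590 d⁻¹ and 1 − D₀(k_a−k_1)/(k_1 L₀) = 1 − 3.42×0.1590/(0.429×16.3) = 0.9222, so
t_c = ln(1.371 × 0.9222) / 0.1590 = 0.2343 / 0.1590 = 1.474 d.
D_c = (k_1/k_a) L₀ e^(−k_1 t_c) = (0.429/0.588) × 16.3 × e^(−0.429×1.474) = 0.7296 × 16.3 × 0.5314 = 6.320 mg/L.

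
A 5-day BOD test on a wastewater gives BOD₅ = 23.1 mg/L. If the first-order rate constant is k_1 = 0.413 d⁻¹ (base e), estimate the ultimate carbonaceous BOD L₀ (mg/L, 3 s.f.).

BOD₅ = L₀(1 − e^(−5k_1)) ⇒ L₀ = BOD₅ / (1 − e^(−5×0.413))
= 23.1 / (1 − 0.1268) = 23.1 / 0.8732 = 26.45 mg/L.

L₀ ≈ 26.5 mg/L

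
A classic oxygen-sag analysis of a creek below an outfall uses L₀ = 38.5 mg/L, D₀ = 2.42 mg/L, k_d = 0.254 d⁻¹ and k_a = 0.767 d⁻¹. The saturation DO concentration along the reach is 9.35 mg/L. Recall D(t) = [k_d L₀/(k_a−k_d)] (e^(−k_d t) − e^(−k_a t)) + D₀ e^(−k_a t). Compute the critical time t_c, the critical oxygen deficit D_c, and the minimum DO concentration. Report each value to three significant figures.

At the critical point dD/dt = 0, so k_d L₀ e^(−k_d t) = k_a D. Substituting D(t) from the Streeter–Phelps equation and solving for t gives
t_c = ln[(k_a/k_d)(1 − D₀(k_a−k_d)/(k_d L₀))] / (k_a−k_d).
Here k_a−k_d = 0.5130 d⁻¹ and 1 − D₀(k_a−k_d)/(k_d L₀) = 1 − 2.42×0.5130/(0.254×38.5) = 0.8730, so
t_c = ln(3.020 × 0.8730) / 0.5130 = 0.9694 / 0.5130 = 1.890 d.
L(t_c) = L₀ e^(−k_d t_c) = 38.5 × 0.6188 = 23.82 mg/L, and at the critical point k_a D_c = k_d L, so D_c = (0.254/0.767) × 23.82 = 7.890 mg/L.
Minimum DO = C_s − D_c = 9.35 − 7.890 = 1.460 mg/L.

t_c ≈ 1.89 d; D_c ≈ 7.89 mg/L; min DO ≈ 1.46 mg/L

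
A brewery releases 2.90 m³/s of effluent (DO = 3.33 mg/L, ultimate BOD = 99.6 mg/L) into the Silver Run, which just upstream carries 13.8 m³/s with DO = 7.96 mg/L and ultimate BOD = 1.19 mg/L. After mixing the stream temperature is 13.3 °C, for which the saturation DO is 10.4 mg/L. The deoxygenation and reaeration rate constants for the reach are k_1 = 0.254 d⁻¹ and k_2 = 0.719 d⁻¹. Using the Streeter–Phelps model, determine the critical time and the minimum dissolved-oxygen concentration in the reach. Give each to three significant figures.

t_c ≈ 1.39 d; minimum DO ≈ 5.87 mg/L

Mixed DO = (13.8×7.96 + 2.90×3.33)/(13.8+2.90) = 119.5/16.70 = 7.156 mg/L.
Mixed L₀ = (13.8×1.19 + 2.90×99.6)/(16.70) = 305.3/16.70 = 18.28 mg/L.
Initial deficit D₀ = C_s − DO₀ = 10.4 − 7.156 = 3.244 mg/L.
t_c = (1/0.4650) ln[(0.719/0.254)(1 − 3.244×0.4650/(0.254×18.28))] = 2.151 × ln(1.911) = 1.393 d.
D_c = (0.254/0.719) × 18.28 × e^(−0.254×1.393) = 0.3533 × 18.28 × 0.7020 = 4.533 mg/L.
Minimum DO = 10.4 − 4.533 = 5.867 mg/L.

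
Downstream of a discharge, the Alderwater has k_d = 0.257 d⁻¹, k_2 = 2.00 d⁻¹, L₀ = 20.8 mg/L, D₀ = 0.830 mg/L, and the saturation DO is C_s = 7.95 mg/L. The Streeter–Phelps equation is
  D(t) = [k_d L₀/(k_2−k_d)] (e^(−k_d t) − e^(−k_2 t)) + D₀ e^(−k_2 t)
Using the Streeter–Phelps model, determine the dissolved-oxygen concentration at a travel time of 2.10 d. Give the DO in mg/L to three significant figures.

DO ≈ 6.20 mg/L

k_d L₀/(k_2−k_d) = 0.257×20.8/(2.00−0.257) = 5.346/1.743 = 3.067 mg/L.
e^(−k_d t) = e^(−0.257×2.100) = 0.5829; e^(−k_2 t) = e^(−2.00×2.100) = 0.01500.
D = 3.067 × (0.5829 − 0.01500) + 0.830 × 0.01500 = 1.742 + 0.01245 = 1.754 mg/L.
DO = C_s − D = 7.95 − 1.754 = 6.196 mg/L.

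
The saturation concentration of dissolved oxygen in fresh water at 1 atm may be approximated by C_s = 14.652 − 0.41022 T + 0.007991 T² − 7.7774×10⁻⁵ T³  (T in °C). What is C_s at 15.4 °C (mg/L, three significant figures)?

C_s ≈ 9.95 mg/L

C_s = 14.652 − 0.41022×15.4 + 0.007991×15.4² − 7.7774×10⁻⁵×15.4³ = 9.946 mg/L.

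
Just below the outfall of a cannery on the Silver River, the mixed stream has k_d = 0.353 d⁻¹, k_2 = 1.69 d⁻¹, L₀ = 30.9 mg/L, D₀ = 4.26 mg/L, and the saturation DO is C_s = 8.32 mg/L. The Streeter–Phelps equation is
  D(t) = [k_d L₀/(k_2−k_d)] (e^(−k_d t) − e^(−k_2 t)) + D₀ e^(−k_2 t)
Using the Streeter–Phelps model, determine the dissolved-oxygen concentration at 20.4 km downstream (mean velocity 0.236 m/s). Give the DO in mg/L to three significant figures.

Travel time t = x/v = 20.4 km / (0.236 m/s) = 20400 m / 0.236 m/s = 86440 s = 1.000 d.
k_d L₀/(k_2−k_d) = 0.353×30.9/(1.69−0.353) = 10.91/1.337 = 8.158 mg/L.
e^(−k_d t) = e^(−0.353×1.000) = 0.7025; e^(−k_2 t) = e^(−1.69×1.000) = 0.1844.
D = 8.158 × (0.7025 − 0.1844) + 4.26 × 0.1844 = 4.227 + 0.7854 = 5.012 mg/L.
DO = C_s − D = 8.32 − 5.012 = 3.308 mg/L.

DO ≈ 3.31 mg/L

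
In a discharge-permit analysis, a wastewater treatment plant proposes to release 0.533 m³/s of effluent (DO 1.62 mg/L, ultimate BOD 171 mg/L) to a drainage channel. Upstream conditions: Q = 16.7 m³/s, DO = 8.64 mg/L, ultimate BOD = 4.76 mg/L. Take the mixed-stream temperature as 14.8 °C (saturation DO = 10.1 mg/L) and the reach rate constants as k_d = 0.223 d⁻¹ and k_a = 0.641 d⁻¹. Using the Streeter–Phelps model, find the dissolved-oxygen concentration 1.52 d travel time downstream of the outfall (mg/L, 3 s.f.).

DO ≈ 7.70 mg/L

Mixed DO = (16.7×8.64 + 0.533×1.62)/(16.7+0.533) = 145.2/17.23 = 8.423 mg/L.
Mixed L₀ = (16.7×4.76 + 0.533×171)/(17.23) = 170.6/17.23 = 9.902 mg/L.
Initial deficit D₀ = C_s − DO₀ = 10.1 − 8.423 = 1.677 mg/L.
D(1.52) = [0.223×9.902/(0.641−0.223)](e^(−0.223×1.52) − e^(−0.641×1.52)) + 1.677 e^(−0.641×1.52)
= 5.282 × (0.7125 − 0.3774) + 1.677 × 0.3774 = 2.403 mg/L.
DO = 10.1 − 2.403 = 7.697 mg/L.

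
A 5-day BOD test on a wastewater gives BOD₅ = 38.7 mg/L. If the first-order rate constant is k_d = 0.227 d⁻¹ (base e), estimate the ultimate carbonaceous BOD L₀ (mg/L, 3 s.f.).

BOD₅ = L₀(1 − e^(−5k_d)) ⇒ L₀ = BOD₅ / (1 − e^(−5×0.227))
= 38.7 / (1 − 0.3214) = 38.7 / 0.6786 = 57.03 mg/L.

L₀ ≈ 57.0 mg/L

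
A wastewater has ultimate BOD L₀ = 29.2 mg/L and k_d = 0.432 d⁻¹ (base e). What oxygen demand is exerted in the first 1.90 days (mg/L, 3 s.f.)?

y ≈ 16.3 mg/L

y_t = L₀(1 − e^(−k_d t)) = 29.2 × (1 − e^(−0.432×1.90))
= 29.2 × (1 − 0.4401) = 29.2 × 0.5599 = 16.35 mg/L.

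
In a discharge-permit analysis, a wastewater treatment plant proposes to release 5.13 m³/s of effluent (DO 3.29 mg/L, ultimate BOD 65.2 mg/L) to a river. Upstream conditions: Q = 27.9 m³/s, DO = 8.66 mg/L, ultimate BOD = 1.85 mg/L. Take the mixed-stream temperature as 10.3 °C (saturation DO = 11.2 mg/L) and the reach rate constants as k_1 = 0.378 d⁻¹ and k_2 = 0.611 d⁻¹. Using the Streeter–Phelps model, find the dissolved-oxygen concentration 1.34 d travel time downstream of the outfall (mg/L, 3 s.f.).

DO ≈ 6.65 mg/L

Mixed DO = (27.9×8.66 + 5.13×3.29)/(27.9+5.13) = 258.5/33.03 = 7.826 mg/L.
Mixed L₀ = (27.9×1.85 + 5.13×65.2)/(33.03) = 386.1/33.03 = 11.69 mg/L.
Initial deficit D₀ = C_s − DO₀ = 11.2 − 7.826 = 3.374 mg/L.
D(1.34) = [0.378×11.69/(0.611−0.378)](e^(−0.378×1.34) − e^(−0.611×1.34)) + 3.374 e^(−0.611×1.34)
= 18.96 × (0.6026 − 0.4410) + 3.374 × 0.4410 = 4.552 mg/L.
DO = 11.2 − 4.552 = 6.648 mg/L.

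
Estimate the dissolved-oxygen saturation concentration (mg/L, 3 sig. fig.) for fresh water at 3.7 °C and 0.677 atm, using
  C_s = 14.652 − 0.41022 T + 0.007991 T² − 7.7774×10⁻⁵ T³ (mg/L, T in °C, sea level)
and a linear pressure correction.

C_s ≈ 8.96 mg/L

At sea level: C_s = 14.652 − 0.41022×3.7 + 0.007991×3.7² − 7.7774×10⁻⁵×3.7³ = 13.24 mg/L.
Pressure correction: C_s' = 13.24 × 0.677 = 8.963 mg/L.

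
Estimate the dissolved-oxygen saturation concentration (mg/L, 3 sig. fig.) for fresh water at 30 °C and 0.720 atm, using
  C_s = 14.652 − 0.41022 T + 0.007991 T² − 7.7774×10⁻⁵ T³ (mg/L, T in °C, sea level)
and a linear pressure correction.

At sea level: C_s = 14.652 − 0.41022×30 + 0.007991×30² − 7.7774×10⁻⁵×30³ = 7.437 mg/L.
Pressure correction: C_s' = 7.437 × 0.720 = 5.355 mg/L.

C_s ≈ 5.35 mg/L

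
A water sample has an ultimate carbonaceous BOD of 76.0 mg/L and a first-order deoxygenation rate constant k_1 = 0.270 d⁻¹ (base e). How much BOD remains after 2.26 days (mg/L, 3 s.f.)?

L_t = L₀ e^(−k_1 t) = 76.0 × e^(−0.270×2.26) = 76.0 × 0.5432 = 41.29 mg/L.

L ≈ 41.3 mg/L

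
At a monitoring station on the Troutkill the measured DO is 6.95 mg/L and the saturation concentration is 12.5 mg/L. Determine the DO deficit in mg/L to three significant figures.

D = C_s − C = 12.5 − 6.95 = 5.55 mg/L.

D ≈ 5.55 mg/L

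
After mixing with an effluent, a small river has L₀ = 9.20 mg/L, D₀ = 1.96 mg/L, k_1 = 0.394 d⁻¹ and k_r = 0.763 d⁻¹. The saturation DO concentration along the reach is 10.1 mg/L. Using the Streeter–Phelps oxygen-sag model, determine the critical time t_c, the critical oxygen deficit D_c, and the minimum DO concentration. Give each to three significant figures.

At the critical point dD/dt = 0, so k_1 L₀ e^(−k_1 t) = k_r D. Substituting D(t) from the Streeter–Phelps equation and solving for t gives
t_c = ln[(k_r/k_1)(1 − D₀(k_r−k_1)/(k_1 L₀))] / (k_r−k_1).
Here k_r−k_1 = 0.3690 d⁻¹ and 1 − D₀(k_r−k_1)/(k_1 L₀) = 1 − 1.96×0.3690/(0.394×9.20) = 0.8005, so
t_c = ln(1.937 × 0.8005) / 0.3690 = 0.4384 / 0.3690 = 1.188 d.
L(t_c) = L₀ e^(−k_1 t_c) = 9.20 × 0.6262 = 5.761 mg/L, and at the critical point k_r D_c = k_1 L, so D_c = (0.394/0.763) × 5.761 = 2.975 mg/L.
Minimum DO = C_s − D_c = 10.1 − 2.975 = 7.125 mg/L.

t_c ≈ 1.19 d; D_c ≈ 2.97 mg/L; min DO ≈ 7.13 mg/L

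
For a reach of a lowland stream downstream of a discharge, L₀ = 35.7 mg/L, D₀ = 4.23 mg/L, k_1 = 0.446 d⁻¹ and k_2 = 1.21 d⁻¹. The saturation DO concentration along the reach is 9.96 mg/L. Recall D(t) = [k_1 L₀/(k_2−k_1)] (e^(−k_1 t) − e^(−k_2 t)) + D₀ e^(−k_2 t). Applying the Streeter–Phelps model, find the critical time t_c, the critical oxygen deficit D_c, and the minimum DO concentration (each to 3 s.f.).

t_c = [1/(k_2−k_1)] ln[(k_2/k_1)(1 − D₀(k_2−k_1)/(k_1 L₀))]
= [1/(1.21−0.446)] ln[(1.21/0.446)(1 − 4.23×0.7640/(0.446×35.7))]
= (1/0.7640) ln[2.713 × 0.7970] = 1.309 × ln(2.162) = 1.309 × 0.7712 = 1.009 d.
D_c = (k_1/k_2) L₀ e^(−k_1 t_c) = (0.446/1.21) × 35.7 × e^(−0.446×1.009) = 0.3686 × 35.7 × 0.6375 = 8.389 mg/L.
Minimum DO = C_s − D_c = 9.96 − 8.389 = 1.571 mg/L.

t_c ≈ 1.01 d; D_c ≈ 8.39 mg/L; min DO ≈ 1.57 mg/L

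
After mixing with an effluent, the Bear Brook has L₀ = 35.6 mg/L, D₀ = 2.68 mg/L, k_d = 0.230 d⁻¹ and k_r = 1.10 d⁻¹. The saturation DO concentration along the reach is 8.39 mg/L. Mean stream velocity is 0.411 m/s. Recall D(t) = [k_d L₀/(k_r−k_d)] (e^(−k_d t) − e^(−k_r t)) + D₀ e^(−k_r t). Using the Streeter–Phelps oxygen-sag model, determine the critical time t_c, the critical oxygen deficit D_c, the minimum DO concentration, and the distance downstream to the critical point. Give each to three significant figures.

t_c = [1/(k_r−k_d)] ln[(k_r/k_d)(1 − D₀(k_r−k_d)/(k_d L₀))]
= [1/(1.10−0.230)] ln[(1.10/0.230)(1 − 2.68×0.8700/(0.230×35.6))]
= (1/0.8700) ln[4.783 × 0.7152] = 1.149 × ln(3.421) = 1.149 × 1.230 = 1.414 d.
L(t_c) = L₀ e^(−k_d t_c) = 35.6 × 0.7224 = 25.72 mg/L, and at the critical point k_r D_c = k_d L, so D_c = (0.230/1.10) × 25.72 = 5.378 mg/L.
Minimum DO = C_s − D_c = 8.39 − 5.378 = 3.012 mg/L.
x_c = v t_c = 0.411 m/s × 1.414 d × 86400 s/d = 50200 m ≈ 50.2 km.

t_c ≈ 1.41 d; D_c ≈ 5.38 mg/L; min DO ≈ 3.01 mg/L; x_c ≈ 50.2 km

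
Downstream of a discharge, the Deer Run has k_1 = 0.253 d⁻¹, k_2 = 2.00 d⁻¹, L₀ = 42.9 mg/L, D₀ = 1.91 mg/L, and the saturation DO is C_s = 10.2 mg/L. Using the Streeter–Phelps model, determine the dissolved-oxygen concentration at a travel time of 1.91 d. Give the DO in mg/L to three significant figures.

DO ≈ 6.46 mg/L

k_1 L₀/(k_2−k_1) = 0.253×42.9/(2.00−0.253) = 10.85/1.747 = 6.213 mg/L.
e^(−k_1 t) = e^(−0.253×1.910) = 0.6168; e^(−k_2 t) = e^(−2.00×1.910) = 0.02193.
D = 6.213 × (0.6168 − 0.02193) + 1.91 × 0.02193 = 3.696 + 0.04188 = 3.738 mg/L.
DO = C_s − D = 10.2 − 3.738 = 6.462 mg/L.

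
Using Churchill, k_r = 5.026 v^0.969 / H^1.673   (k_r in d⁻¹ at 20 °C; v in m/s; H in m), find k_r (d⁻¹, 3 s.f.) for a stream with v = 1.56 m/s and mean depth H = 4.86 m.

k_r ≈ 0.549 d⁻¹

k_r = 5.026 × 1.56^0.969 / 4.86^1.673 = 5.026 × 1.539 / 14.08 = 0.5491 d⁻¹.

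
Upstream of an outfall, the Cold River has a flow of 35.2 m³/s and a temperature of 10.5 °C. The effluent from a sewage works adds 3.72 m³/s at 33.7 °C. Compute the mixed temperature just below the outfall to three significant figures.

12.7 °C

Flow-weighted mixing: C = (Q_r C_r + Q_w C_w)/(Q_r + Q_w)
= (35.2×10.5 + 3.72×33.7)/(35.2 + 3.72) = 495.0/38.92 = 12.72 °C.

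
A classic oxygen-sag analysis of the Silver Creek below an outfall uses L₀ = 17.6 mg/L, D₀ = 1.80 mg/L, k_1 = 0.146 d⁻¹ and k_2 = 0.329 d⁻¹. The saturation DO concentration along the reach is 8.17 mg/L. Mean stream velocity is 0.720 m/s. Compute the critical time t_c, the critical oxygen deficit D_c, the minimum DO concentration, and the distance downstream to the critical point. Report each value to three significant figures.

t_c ≈ 3.69 d; D_c ≈ 4.56 mg/L; min DO ≈ 3.61 mg/L; x_c ≈ 230 km

t_c = [1/(k_2−k_1)] ln[(k_2/k_1)(1 − D₀(k_2−k_1)/(k_1 L₀))]
= [1/(0.329−0.146)] ln[(0.329/0.146)(1 − 1.80×0.1830/(0.146×17.6))]
= (1/0.1830) ln[2.253 × 0.8718] = 5.464 × ln(1.965) = 5.464 × 0.6753 = 3.690 d.
L(t_c) = L₀ e^(−k_1 t_c) = 17.6 × 0.5835 = 10.27 mg/L, and at the critical point k_2 D_c = k_1 L, so D_c = (0.146/0.329) × 10.27 = 4.557 mg/L.
Minimum DO = C_s − D_c = 8.17 − 4.557 = 3.613 mg/L.
x_c = v t_c = 0.720 m/s × 3.690 d × 86400 s/d = 229500 m ≈ 230 km.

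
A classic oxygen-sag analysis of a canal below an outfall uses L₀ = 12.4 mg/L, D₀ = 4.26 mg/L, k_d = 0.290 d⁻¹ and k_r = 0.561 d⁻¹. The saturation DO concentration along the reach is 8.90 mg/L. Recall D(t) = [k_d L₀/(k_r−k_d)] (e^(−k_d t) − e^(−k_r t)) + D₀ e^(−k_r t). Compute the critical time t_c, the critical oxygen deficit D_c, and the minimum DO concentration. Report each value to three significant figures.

t_c ≈ 1.01 d; D_c ≈ 4.79 mg/L; min DO ≈ 4.11 mg/L

t_c = [1/(k_r−k_d)] ln[(k_r/k_d)(1 − D₀(k_r−k_d)/(k_d L₀))]
= [1/(0.561−0.290)] ln[(0.561/0.290)(1 − 4.26×0.2710/(0.290×12.4))]
= (1/0.2710) ln[1.934 × 0.6790] = 3.690 × ln(1.313) = 3.690 × 0.2726 = 1.006 d.
D_c = (k_d/k_r) L₀ e^(−k_d t_c) = (0.290/0.561) × 12.4 × e^(−0.290×1.006) = 0.5169 × 12.4 × 0.7469 = 4.788 mg/L.
Minimum DO = C_s − D_c = 8.90 − 4.788 = 4.112 mg/L.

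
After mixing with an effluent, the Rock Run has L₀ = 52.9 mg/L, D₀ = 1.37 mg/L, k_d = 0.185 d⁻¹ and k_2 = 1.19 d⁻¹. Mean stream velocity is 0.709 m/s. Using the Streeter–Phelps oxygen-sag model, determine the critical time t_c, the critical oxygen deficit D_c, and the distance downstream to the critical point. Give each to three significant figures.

t_c ≈ 1.70 d; D_c ≈ 6.00 mg/L; x_c ≈ 104 km

With k_2/k_d = 6.432 and 1 − D₀(k_2−k_d)/(k_d L₀) = 0.8593,
t_c = ln(6.432 × 0.8593) / (1.19 − 0.185) = ln(5.527) / 1.005 = 1.710/1.005 = 1.701 d.
L(t_c) = L₀ e^(−k_d t_c) = 52.9 × 0.7300 = 38.62 mg/L, and at the critical point k_2 D_c = k_d L, so D_c = (0.185/1.19) × 38.62 = 6.003 mg/L.
x_c = v t_c = 0.709 m/s × 1.701 d × 86400 s/d = 104200 m ≈ 104 km.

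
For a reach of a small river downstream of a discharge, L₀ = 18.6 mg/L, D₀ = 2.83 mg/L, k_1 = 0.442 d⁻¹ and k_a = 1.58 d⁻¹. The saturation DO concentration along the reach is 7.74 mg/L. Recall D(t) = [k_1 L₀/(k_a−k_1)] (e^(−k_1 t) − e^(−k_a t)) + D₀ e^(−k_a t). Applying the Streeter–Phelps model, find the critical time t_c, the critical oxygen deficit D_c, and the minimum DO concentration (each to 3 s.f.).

t_c ≈ 0.683 d; D_c ≈ 3.85 mg/L; min DO ≈ 3.89 mg/L

With k_a/k_1 = 3.575 and 1 − D₀(k_a−k_1)/(k_1 L₀) = 0.6083,
t_c = ln(3.575 × 0.6083) / (1.58 − 0.442) = ln(2.174) / 1.138 = 0.7767/1.138 = 0.6825 d.
D_c = (k_1/k_a) L₀ e^(−k_1 t_c) = (0.442/1.58) × 18.6 × e^(−0.442×0.6825) = 0.2797 × 18.6 × 0.7396 = 3.848 mg/L.
Minimum DO = C_s − D_c = 7.74 − 3.848 = 3.892 mg/L.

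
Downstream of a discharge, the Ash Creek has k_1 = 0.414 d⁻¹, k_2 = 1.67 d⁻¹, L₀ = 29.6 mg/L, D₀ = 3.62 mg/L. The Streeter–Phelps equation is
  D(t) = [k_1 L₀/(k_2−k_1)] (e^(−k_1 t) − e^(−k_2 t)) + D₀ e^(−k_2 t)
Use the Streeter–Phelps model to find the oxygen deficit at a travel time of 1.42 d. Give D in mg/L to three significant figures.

k_1 L₀/(k_2−k_1) = 0.414×29.6/(1.67−0.414) = 12.25/1.256 = 9.757 mg/L.
e^(−k_1 t) = e^(−0.414×1.420) = 0.5555; e^(−k_2 t) = e^(−1.67×1.420) = 0.09335.
D = 9.757 × (0.5555 − 0.09335) + 3.62 × 0.09335 = 4.509 + 0.3379 = 4.847 mg/L.

D ≈ 4.85 mg/L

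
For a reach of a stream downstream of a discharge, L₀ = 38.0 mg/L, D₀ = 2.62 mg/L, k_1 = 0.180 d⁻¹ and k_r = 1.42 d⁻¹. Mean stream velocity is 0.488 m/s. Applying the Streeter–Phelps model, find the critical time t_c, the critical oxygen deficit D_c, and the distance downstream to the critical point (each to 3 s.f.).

With k_r/k_1 = 7.889 and 1 − D₀(k_r−k_1)/(k_1 L₀) = 0.5250,
t_c = ln(7.889 × 0.5250) / (1.42 − 0.180) = ln(4.142) / 1.240 = 1.421/1.240 = 1.146 d.
L(t_c) = L₀ e^(−k_1 t_c) = 38.0 × 0.8136 = 30.92 mg/L, and at the critical point k_r D_c = k_1 L, so D_c = (0.180/1.42) × 30.92 = 3.919 mg/L.
x_c = v t_c = 0.488 m/s × 1.146 d × 86400 s/d = 48320 m ≈ 48.3 km.

t_c ≈ 1.15 d; D_c ≈ 3.92 mg/L; x_c ≈ 48.3 km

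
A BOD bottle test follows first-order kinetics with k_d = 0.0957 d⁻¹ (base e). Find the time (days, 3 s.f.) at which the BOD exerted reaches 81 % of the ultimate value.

t ≈ 17.4 d

y/L₀ = 1 − e^(−k_d t) = 0.81 ⇒ e^(−k_d t) = 0.190
t = −ln(0.190) / 0.0957 = 1.661 / 0.0957 = 17.35 d.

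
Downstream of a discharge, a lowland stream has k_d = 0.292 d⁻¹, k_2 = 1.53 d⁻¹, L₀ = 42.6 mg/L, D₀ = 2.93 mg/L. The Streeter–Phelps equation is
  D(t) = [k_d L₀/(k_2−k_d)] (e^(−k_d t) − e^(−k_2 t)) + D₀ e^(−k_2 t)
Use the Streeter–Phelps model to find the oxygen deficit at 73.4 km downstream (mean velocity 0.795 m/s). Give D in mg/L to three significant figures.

Travel time t = x/v = 73.4 km / (0.795 m/s) = 73400 m / 0.795 m/s = 92330 s = 1.069 d.
k_d L₀/(k_2−k_d) = 0.292×42.6/(1.53−0.292) = 12.44/1.238 = 10.05 mg/L.
e^(−k_d t) = e^(−0.292×1.069) = 0.7320; e^(−k_2 t) = e^(−1.53×1.069) = 0.1950.
D = 10.05 × (0.7320 − 0.1950) + 2.93 × 0.1950 = 5.396 + 0.5712 = 5.967 mg/L.

D ≈ 5.97 mg/L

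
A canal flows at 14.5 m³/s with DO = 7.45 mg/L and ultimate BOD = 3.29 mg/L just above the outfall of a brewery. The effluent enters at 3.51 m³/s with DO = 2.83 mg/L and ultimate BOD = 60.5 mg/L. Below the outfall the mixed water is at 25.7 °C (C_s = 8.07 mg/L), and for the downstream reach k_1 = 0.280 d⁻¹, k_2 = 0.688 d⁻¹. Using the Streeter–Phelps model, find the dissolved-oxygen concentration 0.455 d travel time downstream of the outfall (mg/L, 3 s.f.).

Mixed DO = (14.5×7.45 + 3.51×2.83)/(14.5+3.51) = 118.0/18.01 = 6.550 mg/L.
Mixed L₀ = (14.5×3.29 + 3.51×60.5)/(18.01) = 260.1/18.01 = 14.44 mg/L.
Initial deficit D₀ = C_s − DO₀ = 8.07 − 6.550 = 1.520 mg/L.
D(0.455) = [0.280×14.44/(0.688−0.280)](e^(−0.280×0.455) − e^(−0.688×0.455)) + 1.520 e^(−0.688×0.455)
= 9.910 × (0.8804 − 0.7312) + 1.520 × 0.7312 = 2.590 mg/L.
DO = 8.07 − 2.590 = 5.480 mg/L.

DO ≈ 5.48 mg/L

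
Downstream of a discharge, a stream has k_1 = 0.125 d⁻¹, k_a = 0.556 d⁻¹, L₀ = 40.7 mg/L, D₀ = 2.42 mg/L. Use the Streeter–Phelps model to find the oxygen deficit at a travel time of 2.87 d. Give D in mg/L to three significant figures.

D ≈ 6.34 mg/L

k_1 L₀/(k_a−k_1) = 0.125×40.7/(0.556−0.125) = 5.088/0.4310 = 11.80 mg/L.
e^(−k_1 t) = e^(−0.125×2.870) = 0.6985; e^(−k_a t) = e^(−0.556×2.870) = 0.2028.
D = 11.80 × (0.6985 − 0.2028) + 2.42 × 0.2028 = 5.852 + 0.4907 = 6.343 mg/L.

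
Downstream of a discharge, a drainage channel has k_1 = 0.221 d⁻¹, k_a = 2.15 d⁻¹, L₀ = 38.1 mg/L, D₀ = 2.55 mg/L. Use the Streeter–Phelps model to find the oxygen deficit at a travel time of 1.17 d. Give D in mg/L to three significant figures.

D ≈ 3.22 mg/L

k_1 L₀/(k_a−k_1) = 0.221×38.1/(2.15−0.221) = 8.420/1.929 = 4.365 mg/L.
e^(−k_1 t) = e^(−0.221×1.170) = 0.7722; e^(−k_a t) = e^(−2.15×1.170) = 0.08082.
D = 4.365 × (0.7722 − 0.08082) + 2.55 × 0.08082 = 3.018 + 0.2061 = 3.224 mg/L.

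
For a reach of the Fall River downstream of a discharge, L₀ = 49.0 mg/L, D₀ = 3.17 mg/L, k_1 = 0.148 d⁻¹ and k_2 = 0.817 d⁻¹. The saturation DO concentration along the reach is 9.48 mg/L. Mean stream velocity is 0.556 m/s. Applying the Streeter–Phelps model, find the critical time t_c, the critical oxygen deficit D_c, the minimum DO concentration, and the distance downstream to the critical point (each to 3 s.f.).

t_c ≈ 2.04 d; D_c ≈ 6.57 mg/L; min DO ≈ 2.91 mg/L; x_c ≈ 97.8 km

t_c = [1/(k_2−k_1)] ln[(k_2/k_1)(1 − D₀(k_2−k_1)/(k_1 L₀))]
= [1/(0.817−0.148)] ln[(0.817/0.148)(1 − 3.17×0.6690/(0.148×49.0))]
= (1/0.6690) ln[5.520 × 0.7076] = 1.495 × ln(3.906) = 1.495 × 1.363 = 2.037 d.
D_c = (k_1/k_2) L₀ e^(−k_1 t_c) = (0.148/0.817) × 49.0 × e^(−0.148×2.037) = 0.1812 × 49.0 × 0.7398 = 6.566 mg/L.
Minimum DO = C_s − D_c = 9.48 − 6.566 = 2.914 mg/L.
x_c = v t_c = 0.556 m/s × 2.037 d × 86400 s/d = 97840 m ≈ 97.8 km.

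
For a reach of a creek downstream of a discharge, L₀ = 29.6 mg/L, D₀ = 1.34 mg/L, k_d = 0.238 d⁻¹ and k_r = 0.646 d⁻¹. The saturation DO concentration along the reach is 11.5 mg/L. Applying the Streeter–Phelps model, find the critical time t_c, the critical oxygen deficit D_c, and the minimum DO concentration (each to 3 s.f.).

t_c = [1/(k_r−k_d)] ln[(k_r/k_d)(1 − D₀(k_r−k_d)/(k_d L₀))]
= [1/(0.646−0.238)] ln[(0.646/0.238)(1 − 1.34×0.4080/(0.238×29.6))]
= (1/0.4080) ln[2.714 × 0.9224] = 2.451 × ln(2.504) = 2.451 × 0.9177 = 2.249 d.
L(t_c) = L₀ e^(−k_d t_c) = 29.6 × 0.5855 = 17.33 mg/L, and at the critical point k_r D_c = k_d L, so D_c = (0.238/0.646) × 17.33 = 6.385 mg/L.
Minimum DO = C_s − D_c = 11.5 − 6.385 = 5.115 mg/L.

t_c ≈ 2.25 d; D_c ≈ 6.38 mg/L; min DO ≈ 5.12 mg/L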